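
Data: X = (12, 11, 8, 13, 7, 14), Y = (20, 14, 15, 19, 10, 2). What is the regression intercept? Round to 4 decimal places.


a = ybar - b*xbar, where b = sum((xi-xbar)(yi-ybar)) / sum((xi-xbar)^2)
n = 6, xbar = 65/6 ≈ 10.833333, ybar = 80/6 = 40/3 ≈ 13.333333
Sxy = sum((xi-xbar)(yi-ybar)) = -23/3 ≈ -7.666667
Sxx = sum((xi-xbar)^2) = 233/6 ≈ 38.833333
b = Sxy / Sxx = -46/233 ≈ -0.197425
a = 13.333333 - (-0.197425) * 10.833333 = 3605/233 ≈ 15.472103

15.4721


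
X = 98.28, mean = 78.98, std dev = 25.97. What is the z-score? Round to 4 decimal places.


z = (X - mu) / sigma
X - mu = 98.28 - 78.98 = 19.3
z = 19.3 / 25.97 = 1930/2597 ≈ 0.743165

0.7432


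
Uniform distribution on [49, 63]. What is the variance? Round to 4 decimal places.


Var = (b-a)^2 / 12
(b-a)^2 = (63 - 49)^2 = 196
Var = 196/12 ≈ 16.333333

16.3333


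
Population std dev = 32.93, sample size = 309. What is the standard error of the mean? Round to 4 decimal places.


SE = sigma / sqrt(n)
sqrt(309) ≈ 17.578396
SE = 32.93 / 17.578396 ≈ 1.873322

1.8733


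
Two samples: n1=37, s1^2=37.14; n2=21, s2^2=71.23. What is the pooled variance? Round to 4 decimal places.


sp^2 = ((n1-1)*s1^2 + (n2-1)*s2^2)/(n1+n2-2)
(n1-1)*s1^2 = 36 * 37.14 = 1337.04
(n2-1)*s2^2 = 20 * 71.23 = 1424.6
numerator = 1337.04 + 1424.6 = 2761.64
n1+n2-2 = 56
sp^2 = 2761.64 / 56 = 49.315

49.3150


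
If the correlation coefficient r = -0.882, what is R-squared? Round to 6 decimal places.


R^2 = r^2 = (-0.882)^2 = 0.777924

0.777924


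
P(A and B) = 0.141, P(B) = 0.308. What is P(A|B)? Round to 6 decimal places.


P(A|B) = P(A and B) / P(B) = 0.141 / 0.308 = 141/308 ≈ 0.45779221

0.457792


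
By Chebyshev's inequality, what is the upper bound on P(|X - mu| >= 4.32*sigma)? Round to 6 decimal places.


P <= 1/k^2
k^2 = 4.32^2 = 18.6624
1/k^2 = 1 / 18.6624 ≈ 0.05358368

0.053584


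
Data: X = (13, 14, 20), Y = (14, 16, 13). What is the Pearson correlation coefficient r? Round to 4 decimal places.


r = sum((xi-xbar)(yi-ybar)) / sqrt(sum((xi-xbar)^2) * sum((yi-ybar)^2))
n = 3, xbar = 47/3 ≈ 15.666667, ybar = 43/3 ≈ 14.333333
Sxy = sum((xi-xbar)(yi-ybar)) = -23/3 ≈ -7.666667
Sxx = sum((xi-xbar)^2) = 86/3 ≈ 28.666667
Syy = sum((yi-ybar)^2) = 14/3 ≈ 4.666667
sqrt(Sxx*Syy) ≈ 11.566234
r = Sxy / sqrt(Sxx*Syy) = -7.666667 / 11.566234 ≈ -0.662849

-0.6628


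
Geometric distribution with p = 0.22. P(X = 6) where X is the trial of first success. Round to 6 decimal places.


P = (1-p)^(k-1) * p
(1-p)^(k-1) = 0.78^5 ≈ 0.2887174
P = 0.2887174 * 0.22 ≈ 0.06351784

0.063518


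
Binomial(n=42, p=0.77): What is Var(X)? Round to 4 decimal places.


Var = n*p*(1-p) = 42 * 0.77 * 0.23 = 7.4382

7.4382


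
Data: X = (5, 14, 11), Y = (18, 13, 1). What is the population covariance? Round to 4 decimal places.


Cov = (1/n)*sum((xi-xbar)(yi-ybar))
n = 3, xbar = 30/3 = 10, ybar = 32/3 ≈ 10.666667
sum((xi-xbar)(yi-ybar)) = -37
Cov = -37 / 3 = -37/3 ≈ -12.333333

-12.3333


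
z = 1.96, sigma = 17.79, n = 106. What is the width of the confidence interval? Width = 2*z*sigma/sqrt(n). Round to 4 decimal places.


width = 2*z*sigma/sqrt(n)
2*z*sigma = 2 * 1.96 * 17.79 = 69.7368
sqrt(106) ≈ 10.295630
width = 69.7368 / 10.295630 ≈ 6.773437

6.7734


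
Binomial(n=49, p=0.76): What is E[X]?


E[X] = n*p = 49 * 0.76 = 37.24

37.24


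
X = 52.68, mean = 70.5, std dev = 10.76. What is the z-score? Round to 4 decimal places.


z = (X - mu) / sigma
X - mu = 52.68 - 70.5 = -17.82
z = -17.82 / 10.76 = -891/538 ≈ -1.656134

-1.6561


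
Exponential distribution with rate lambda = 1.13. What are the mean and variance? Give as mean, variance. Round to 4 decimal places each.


mean = 1/lam, var = 1/lam^2
mean = 1 / 1.13 = 100/113 ≈ 0.884956
lam^2 = 1.13^2 = 1.2769
var = 1 / 1.2769 ≈ 0.783147

0.8850, 0.7831


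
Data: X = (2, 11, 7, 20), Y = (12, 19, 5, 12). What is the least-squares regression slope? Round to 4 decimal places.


b = sum((xi-xbar)(yi-ybar)) / sum((xi-xbar)^2)
n = 4, xbar = 40/4 = 10, ybar = 48/4 = 12
Sxy = sum((xi-xbar)(yi-ybar)) = 28
Sxx = sum((xi-xbar)^2) = 174
b = Sxy / Sxx = 14/87 ≈ 0.160920

0.1609


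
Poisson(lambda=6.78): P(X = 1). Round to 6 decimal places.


P = e^(-lam) * lam^k / k!
e^(-6.78) ≈ 0.001136275
lam^k = 6.78^1 = 6.78
k! = 1! = 1
P = 0.001136275 * 6.78 / 1 ≈ 0.007704

0.007704


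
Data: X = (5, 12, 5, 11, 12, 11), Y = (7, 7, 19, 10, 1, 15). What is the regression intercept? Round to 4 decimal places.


a = ybar - b*xbar, where b = sum((xi-xbar)(yi-ybar)) / sum((xi-xbar)^2)
n = 6, xbar = 56/6 = 28/3 ≈ 9.333333, ybar = 59/6 ≈ 9.833333
Sxy = sum((xi-xbar)(yi-ybar)) = -149/3 ≈ -49.666667
Sxx = sum((xi-xbar)^2) = 172/3 ≈ 57.333333
b = Sxy / Sxx = -149/172 ≈ -0.866279
a = 9.833333 - (-0.866279) * 9.333333 = 1541/86 ≈ 17.918605

17.9186


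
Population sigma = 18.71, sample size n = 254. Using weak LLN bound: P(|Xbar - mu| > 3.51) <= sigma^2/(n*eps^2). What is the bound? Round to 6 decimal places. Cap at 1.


bound = min(1, sigma^2/(n*eps^2))
sigma^2 = 18.71^2 = 350.0641
n*eps^2 = 254 * 3.51^2 = 254 * 12.3201 = 3129.3054
sigma^2/(n*eps^2) = 350.0641 / 3129.3054 ≈ 0.11186639

0.111866


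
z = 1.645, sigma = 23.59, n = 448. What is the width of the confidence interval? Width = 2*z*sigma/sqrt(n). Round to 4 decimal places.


width = 2*z*sigma/sqrt(n)
2*z*sigma = 2 * 1.645 * 23.59 = 77.6111
sqrt(448) ≈ 21.166010
width = 77.6111 / 21.166010 ≈ 3.666780

3.6668


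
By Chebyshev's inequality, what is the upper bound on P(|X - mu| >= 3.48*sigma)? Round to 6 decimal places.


P <= 1/k^2
k^2 = 3.48^2 = 12.1104
1/k^2 = 1 / 12.1104 = 625/7569 ≈ 0.08257366

0.082574


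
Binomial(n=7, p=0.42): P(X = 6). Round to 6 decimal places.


P = C(n,k) * p^k * (1-p)^(n-k)
C(7,6) = 7
p^k = 0.42^6 ≈ 0.005489032
(1-p)^(n-k) = 0.58^1 = 0.58
P = 7 * 0.005489032 * 0.58 ≈ 0.022285

0.022285


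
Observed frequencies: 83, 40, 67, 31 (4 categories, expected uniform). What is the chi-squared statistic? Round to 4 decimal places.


chi2 = sum((O-E)^2/E), E = total/4
total = 221, E = 221/4 = 55.25
(83 - 55.25)^2 / 55.25 = 770.0625 / 55.25 = 12321/884 ≈ 13.937783
(40 - 55.25)^2 / 55.25 = 232.5625 / 55.25 = 3721/884 ≈ 4.209276
(67 - 55.25)^2 / 55.25 = 138.0625 / 55.25 = 2209/884 ≈ 2.498869
(31 - 55.25)^2 / 55.25 = 588.0625 / 55.25 = 9409/884 ≈ 10.643665
chi2 = 6915/221 ≈ 31.289593

31.2896


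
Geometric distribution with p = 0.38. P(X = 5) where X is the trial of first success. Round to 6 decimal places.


P = (1-p)^(k-1) * p
(1-p)^(k-1) = 0.62^4 ≈ 0.1477634
P = 0.1477634 * 0.38 ≈ 0.05615008

0.056150


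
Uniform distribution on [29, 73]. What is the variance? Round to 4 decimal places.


Var = (b-a)^2 / 12
(b-a)^2 = (73 - 29)^2 = 1936
Var = 1936/12 ≈ 161.333333

161.3333


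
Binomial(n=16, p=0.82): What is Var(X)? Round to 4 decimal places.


Var = n*p*(1-p) = 16 * 0.82 * 0.18 = 2.3616

2.3616


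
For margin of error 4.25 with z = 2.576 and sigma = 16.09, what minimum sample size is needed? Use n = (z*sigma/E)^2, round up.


z*sigma/E = 2.576 * 16.09 / 4.25 ≈ 9.752433
(z*sigma/E)^2 ≈ 95.109948
round up: n = 96

96


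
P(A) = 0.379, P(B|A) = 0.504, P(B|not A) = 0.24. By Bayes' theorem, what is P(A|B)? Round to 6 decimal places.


P(A|B) = P(B|A)*P(A) / P(B), P(B) = P(B|A)*P(A) + P(B|not A)*P(not A)
P(B|A)*P(A) = 0.504 * 0.379 = 0.191016
P(B|not A)*P(not A) = 0.24 * 0.621 = 0.14904
P(B) = 0.191016 + 0.14904 = 0.340056
P(A|B) = 0.191016 / 0.340056 = 2653/4723 ≈ 0.56171925

0.561719


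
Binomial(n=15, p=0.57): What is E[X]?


E[X] = n*p = 15 * 0.57 = 8.55

8.55


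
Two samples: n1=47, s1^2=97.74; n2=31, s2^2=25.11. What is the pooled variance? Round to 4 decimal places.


sp^2 = ((n1-1)*s1^2 + (n2-1)*s2^2)/(n1+n2-2)
(n1-1)*s1^2 = 46 * 97.74 = 4496.04
(n2-1)*s2^2 = 30 * 25.11 = 753.3
numerator = 4496.04 + 753.3 = 5249.34
n1+n2-2 = 76
sp^2 = 5249.34 / 76 = 262467/3800 ≈ 69.070263

69.0703


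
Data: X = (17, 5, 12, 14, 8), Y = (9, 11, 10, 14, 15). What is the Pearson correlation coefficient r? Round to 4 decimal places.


r = sum((xi-xbar)(yi-ybar)) / sqrt(sum((xi-xbar)^2) * sum((yi-ybar)^2))
n = 5, xbar = 56/5 = 11.2, ybar = 59/5 = 11.8
Sxy = sum((xi-xbar)(yi-ybar)) = -16.8
Sxx = sum((xi-xbar)^2) = 90.8
Syy = sum((yi-ybar)^2) = 26.8
sqrt(Sxx*Syy) ≈ 49.329910
r = Sxy / sqrt(Sxx*Syy) = -16.8 / 49.329910 ≈ -0.340564

-0.3406


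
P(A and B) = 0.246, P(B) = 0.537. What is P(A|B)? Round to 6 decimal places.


P(A|B) = P(A and B) / P(B) = 0.246 / 0.537 = 82/179 ≈ 0.45810056

0.458101


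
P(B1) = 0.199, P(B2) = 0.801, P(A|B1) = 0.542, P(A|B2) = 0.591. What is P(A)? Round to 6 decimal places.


P(A) = P(A|B1)*P(B1) + P(A|B2)*P(B2)
P(A|B1)*P(B1) = 0.542 * 0.199 = 0.107858
P(A|B2)*P(B2) = 0.591 * 0.801 = 0.473391
P(A) = 0.107858 + 0.473391 = 0.581249

0.581249


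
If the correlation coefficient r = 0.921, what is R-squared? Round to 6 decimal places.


R^2 = r^2 = (0.921)^2 = 0.848241

0.848241


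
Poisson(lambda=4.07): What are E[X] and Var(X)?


E[X] = Var(X) = lambda = 4.07

4.07, 4.07


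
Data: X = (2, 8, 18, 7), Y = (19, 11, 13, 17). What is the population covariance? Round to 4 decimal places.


Cov = (1/n)*sum((xi-xbar)(yi-ybar))
n = 4, xbar = 35/4 = 8.75, ybar = 60/4 = 15
sum((xi-xbar)(yi-ybar)) = -46
Cov = -46 / 4 = -11.5

-11.5000


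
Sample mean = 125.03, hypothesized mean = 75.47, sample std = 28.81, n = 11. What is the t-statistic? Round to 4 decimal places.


t = (xbar - mu0) / (s/sqrt(n))
xbar - mu0 = 125.03 - 75.47 = 49.56
sqrt(11) ≈ 3.31662479
s/sqrt(n) = 28.81 / 3.31662479 ≈ 8.68654184
t = 49.56 / 8.68654184 ≈ 5.705377

5.7054


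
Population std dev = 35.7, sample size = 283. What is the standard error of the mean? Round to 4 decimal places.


SE = sigma / sqrt(n)
sqrt(283) ≈ 16.822604
SE = 35.7 / 16.822604 ≈ 2.122145

2.1221


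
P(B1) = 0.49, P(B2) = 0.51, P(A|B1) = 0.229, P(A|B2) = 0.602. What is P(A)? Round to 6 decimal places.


P(A) = P(A|B1)*P(B1) + P(A|B2)*P(B2)
P(A|B1)*P(B1) = 0.229 * 0.49 = 0.11221
P(A|B2)*P(B2) = 0.602 * 0.51 = 0.30702
P(A) = 0.11221 + 0.30702 = 0.41923

0.419230


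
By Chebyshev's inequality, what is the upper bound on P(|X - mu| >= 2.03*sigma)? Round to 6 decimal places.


P <= 1/k^2
k^2 = 2.03^2 = 4.1209
1/k^2 = 1 / 4.1209 ≈ 0.24266544

0.242665


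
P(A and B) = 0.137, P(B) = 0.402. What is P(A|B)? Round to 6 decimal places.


P(A|B) = P(A and B) / P(B) = 0.137 / 0.402 = 137/402 ≈ 0.34079602

0.340796


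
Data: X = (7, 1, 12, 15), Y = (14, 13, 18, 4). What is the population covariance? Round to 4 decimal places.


Cov = (1/n)*sum((xi-xbar)(yi-ybar))
n = 4, xbar = 35/4 = 8.75, ybar = 49/4 = 12.25
sum((xi-xbar)(yi-ybar)) = -41.75
Cov = -41.75 / 4 = -10.4375

-10.4375


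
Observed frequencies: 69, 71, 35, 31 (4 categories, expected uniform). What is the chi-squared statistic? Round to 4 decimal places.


chi2 = sum((O-E)^2/E), E = total/4
total = 206, E = 206/4 = 51.5
(69 - 51.5)^2 / 51.5 = 306.25 / 51.5 = 1225/206 ≈ 5.946602
(71 - 51.5)^2 / 51.5 = 380.25 / 51.5 = 1521/206 ≈ 7.383495
(35 - 51.5)^2 / 51.5 = 272.25 / 51.5 = 1089/206 ≈ 5.286408
(31 - 51.5)^2 / 51.5 = 420.25 / 51.5 = 1681/206 ≈ 8.160194
chi2 = 2758/103 ≈ 26.776699

26.7767


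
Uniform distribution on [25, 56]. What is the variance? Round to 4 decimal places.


Var = (b-a)^2 / 12
(b-a)^2 = (56 - 25)^2 = 961
Var = 961/12 ≈ 80.083333

80.0833


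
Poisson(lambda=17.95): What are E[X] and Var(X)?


E[X] = Var(X) = lambda = 17.95

17.95, 17.95


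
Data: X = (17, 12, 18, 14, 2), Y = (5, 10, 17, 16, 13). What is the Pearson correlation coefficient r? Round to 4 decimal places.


r = sum((xi-xbar)(yi-ybar)) / sqrt(sum((xi-xbar)^2) * sum((yi-ybar)^2))
n = 5, xbar = 63/5 = 12.6, ybar = 61/5 = 12.2
Sxy = sum((xi-xbar)(yi-ybar)) = -7.6
Sxx = sum((xi-xbar)^2) = 163.2
Syy = sum((yi-ybar)^2) = 94.8
sqrt(Sxx*Syy) ≈ 124.383922
r = Sxy / sqrt(Sxx*Syy) = -7.6 / 124.383922 ≈ -0.061101

-0.0611


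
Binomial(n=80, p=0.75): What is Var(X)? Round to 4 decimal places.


Var = n*p*(1-p) = 80 * 0.75 * 0.25 = 15

15.0000


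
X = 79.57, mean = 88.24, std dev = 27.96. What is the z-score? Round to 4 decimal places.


z = (X - mu) / sigma
X - mu = 79.57 - 88.24 = -8.67
z = -8.67 / 27.96 = -289/932 ≈ -0.310086

-0.3101


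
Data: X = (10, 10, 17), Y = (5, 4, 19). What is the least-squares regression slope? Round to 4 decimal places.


b = sum((xi-xbar)(yi-ybar)) / sum((xi-xbar)^2)
n = 3, xbar = 37/3 ≈ 12.333333, ybar = 28/3 ≈ 9.333333
Sxy = sum((xi-xbar)(yi-ybar)) = 203/3 ≈ 67.666667
Sxx = sum((xi-xbar)^2) = 98/3 ≈ 32.666667
b = Sxy / Sxx = 29/14 ≈ 2.071429

2.0714


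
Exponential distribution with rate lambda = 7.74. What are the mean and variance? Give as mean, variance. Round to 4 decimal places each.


mean = 1/lam, var = 1/lam^2
mean = 1 / 7.74 = 50/387 ≈ 0.129199
lam^2 = 7.74^2 = 59.9076
var = 1 / 59.9076 ≈ 0.016692

0.1292, 0.0167


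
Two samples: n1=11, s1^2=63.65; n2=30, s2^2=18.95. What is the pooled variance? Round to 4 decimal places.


sp^2 = ((n1-1)*s1^2 + (n2-1)*s2^2)/(n1+n2-2)
(n1-1)*s1^2 = 10 * 63.65 = 636.5
(n2-1)*s2^2 = 29 * 18.95 = 549.55
numerator = 636.5 + 549.55 = 1186.05
n1+n2-2 = 39
sp^2 = 1186.05 / 39 = 7907/260 ≈ 30.411538

30.4115


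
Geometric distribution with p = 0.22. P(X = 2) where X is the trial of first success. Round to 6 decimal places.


P = (1-p)^(k-1) * p
(1-p)^(k-1) = 0.78^1 = 0.78
P = 0.78 * 0.22 = 0.1716

0.171600


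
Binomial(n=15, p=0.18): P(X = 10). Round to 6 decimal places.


P = C(n,k) * p^k * (1-p)^(n-k)
C(15,10) = 3003
p^k = 0.18^10 ≈ 0.00000003570467
(1-p)^(n-k) = 0.82^5 ≈ 0.3707398
P = 3003 * 0.00000003570467 * 0.3707398 ≈ 0.000040

0.000040


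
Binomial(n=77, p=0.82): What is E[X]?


E[X] = n*p = 77 * 0.82 = 63.14

63.14


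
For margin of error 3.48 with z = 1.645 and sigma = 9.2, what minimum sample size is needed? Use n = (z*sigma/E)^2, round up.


z*sigma/E = 1.645 * 9.2 / 3.48 = 7567/1740 ≈ 4.348851
(z*sigma/E)^2 ≈ 18.912501
round up: n = 19

19


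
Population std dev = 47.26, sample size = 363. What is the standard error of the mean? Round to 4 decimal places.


SE = sigma / sqrt(n)
sqrt(363) ≈ 19.052559
SE = 47.26 / 19.052559 ≈ 2.480507

2.4805


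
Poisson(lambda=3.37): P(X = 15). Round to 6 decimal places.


P = e^(-lam) * lam^k / k!
e^(-3.37) ≈ 0.03438964
lam^k = 3.37^15 ≈ 82119919.140504
k! = 15! = 1307674368000
P = 0.03438964 * 82119919.140504 / 1307674368000 ≈ 0.000002

0.000002


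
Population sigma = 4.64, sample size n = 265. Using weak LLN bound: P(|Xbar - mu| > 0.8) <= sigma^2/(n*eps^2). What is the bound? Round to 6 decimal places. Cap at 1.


bound = min(1, sigma^2/(n*eps^2))
sigma^2 = 4.64^2 = 21.5296
n*eps^2 = 265 * 0.8^2 = 265 * 0.64 = 169.6
sigma^2/(n*eps^2) = 21.5296 / 169.6 = 841/6625 ≈ 0.12694340

0.126943


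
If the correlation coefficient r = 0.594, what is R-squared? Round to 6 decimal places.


R^2 = r^2 = (0.594)^2 = 0.352836

0.352836


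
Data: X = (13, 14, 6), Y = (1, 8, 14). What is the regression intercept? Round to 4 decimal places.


a = ybar - b*xbar, where b = sum((xi-xbar)(yi-ybar)) / sum((xi-xbar)^2)
n = 3, xbar = 33/3 = 11, ybar = 23/3 ≈ 7.666667
Sxy = sum((xi-xbar)(yi-ybar)) = -44
Sxx = sum((xi-xbar)^2) = 38
b = Sxy / Sxx = -22/19 ≈ -1.157895
a = 7.666667 - (-1.157895) * 11 = 1163/57 ≈ 20.403509

20.4035


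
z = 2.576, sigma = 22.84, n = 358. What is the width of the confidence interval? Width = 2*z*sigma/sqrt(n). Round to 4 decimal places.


width = 2*z*sigma/sqrt(n)
2*z*sigma = 2 * 2.576 * 22.84 = 117.67168
sqrt(358) ≈ 18.920888
width = 117.67168 / 18.920888 ≈ 6.219142

6.2191


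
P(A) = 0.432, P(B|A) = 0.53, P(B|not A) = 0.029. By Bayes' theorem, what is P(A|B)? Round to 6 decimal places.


P(A|B) = P(B|A)*P(A) / P(B), P(B) = P(B|A)*P(A) + P(B|not A)*P(not A)
P(B|A)*P(A) = 0.53 * 0.432 = 0.22896
P(B|not A)*P(not A) = 0.029 * 0.568 = 0.016472
P(B) = 0.22896 + 0.016472 = 0.245432
P(A|B) = 0.22896 / 0.245432 ≈ 0.93288569

0.932886


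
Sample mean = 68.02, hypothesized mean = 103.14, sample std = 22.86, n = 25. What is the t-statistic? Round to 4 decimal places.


t = (xbar - mu0) / (s/sqrt(n))
xbar - mu0 = 68.02 - 103.14 = -35.12
sqrt(25) = 5
s/sqrt(n) = 22.86 / 5 = 4.572
t = -35.12 / 4.572 = -8780/1143 ≈ -7.681540

-7.6815


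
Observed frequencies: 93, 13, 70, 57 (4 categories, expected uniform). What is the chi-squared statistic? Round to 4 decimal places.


chi2 = sum((O-E)^2/E), E = total/4
total = 233, E = 233/4 = 58.25
(93 - 58.25)^2 / 58.25 = 1207.5625 / 58.25 = 19321/932 ≈ 20.730687
(13 - 58.25)^2 / 58.25 = 2047.5625 / 58.25 = 32761/932 ≈ 35.151288
(70 - 58.25)^2 / 58.25 = 138.0625 / 58.25 = 2209/932 ≈ 2.370172
(57 - 58.25)^2 / 58.25 = 1.5625 / 58.25 = 25/932 ≈ 0.026824
chi2 = 13579/233 ≈ 58.278970

58.2790


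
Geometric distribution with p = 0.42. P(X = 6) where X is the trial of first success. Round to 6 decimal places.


P = (1-p)^(k-1) * p
(1-p)^(k-1) = 0.58^5 ≈ 0.06563568
P = 0.06563568 * 0.42 ≈ 0.02756698

0.027567


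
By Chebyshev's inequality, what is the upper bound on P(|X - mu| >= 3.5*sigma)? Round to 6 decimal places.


P <= 1/k^2
k^2 = 3.5^2 = 12.25
1/k^2 = 1 / 12.25 = 4/49 ≈ 0.08163265

0.081633


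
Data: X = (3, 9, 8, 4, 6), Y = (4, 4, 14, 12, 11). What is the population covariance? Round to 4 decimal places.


Cov = (1/n)*sum((xi-xbar)(yi-ybar))
n = 5, xbar = 30/5 = 6, ybar = 45/5 = 9
sum((xi-xbar)(yi-ybar)) = 4
Cov = 4 / 5 = 0.8

0.8000


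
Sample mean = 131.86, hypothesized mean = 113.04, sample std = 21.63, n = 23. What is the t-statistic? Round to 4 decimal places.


t = (xbar - mu0) / (s/sqrt(n))
xbar - mu0 = 131.86 - 113.04 = 18.82
sqrt(23) ≈ 4.79583152
s/sqrt(n) = 21.63 / 4.79583152 ≈ 4.51016678
t = 18.82 / 4.51016678 ≈ 4.172795

4.1728


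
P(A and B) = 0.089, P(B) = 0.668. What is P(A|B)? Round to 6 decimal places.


P(A|B) = P(A and B) / P(B) = 0.089 / 0.668 = 89/668 ≈ 0.13323353

0.133234


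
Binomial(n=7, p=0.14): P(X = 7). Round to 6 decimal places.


P = C(n,k) * p^k * (1-p)^(n-k)
C(7,7) = 1
p^k = 0.14^7 ≈ 0.000001054135
(1-p)^(n-k) = 0.86^0 = 1
P = 1 * 0.000001054135 * 1 ≈ 0.000001

0.000001


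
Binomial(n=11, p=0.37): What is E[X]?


E[X] = n*p = 11 * 0.37 = 4.07

4.07


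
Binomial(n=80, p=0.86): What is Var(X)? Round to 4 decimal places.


Var = n*p*(1-p) = 80 * 0.86 * 0.14 = 9.632

9.6320


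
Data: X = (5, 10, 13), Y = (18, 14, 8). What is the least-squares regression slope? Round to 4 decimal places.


b = sum((xi-xbar)(yi-ybar)) / sum((xi-xbar)^2)
n = 3, xbar = 28/3 ≈ 9.333333, ybar = 40/3 ≈ 13.333333
Sxy = sum((xi-xbar)(yi-ybar)) = -118/3 ≈ -39.333333
Sxx = sum((xi-xbar)^2) = 98/3 ≈ 32.666667
b = Sxy / Sxx = -59/49 ≈ -1.204082

-1.2041


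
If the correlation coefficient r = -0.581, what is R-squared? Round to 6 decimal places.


R^2 = r^2 = (-0.581)^2 = 0.337561

0.337561


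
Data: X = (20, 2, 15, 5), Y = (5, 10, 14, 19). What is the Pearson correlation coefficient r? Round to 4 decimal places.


r = sum((xi-xbar)(yi-ybar)) / sqrt(sum((xi-xbar)^2) * sum((yi-ybar)^2))
n = 4, xbar = 42/4 = 10.5, ybar = 48/4 = 12
Sxy = sum((xi-xbar)(yi-ybar)) = -79
Sxx = sum((xi-xbar)^2) = 213
Syy = sum((yi-ybar)^2) = 106
sqrt(Sxx*Syy) ≈ 150.259775
r = Sxy / sqrt(Sxx*Syy) = -79 / 150.259775 ≈ -0.525756

-0.5258


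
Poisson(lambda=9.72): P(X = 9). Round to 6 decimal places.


P = e^(-lam) * lam^k / k!
e^(-9.72) ≈ 0.00006007000
lam^k = 9.72^9 ≈ 774455350.146062
k! = 9! = 362880
P = 0.00006007000 * 774455350.146062 / 362880 ≈ 0.128201

0.128201


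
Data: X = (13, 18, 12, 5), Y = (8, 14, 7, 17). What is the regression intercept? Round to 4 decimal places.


a = ybar - b*xbar, where b = sum((xi-xbar)(yi-ybar)) / sum((xi-xbar)^2)
n = 4, xbar = 48/4 = 12, ybar = 46/4 = 11.5
Sxy = sum((xi-xbar)(yi-ybar)) = -27
Sxx = sum((xi-xbar)^2) = 86
b = Sxy / Sxx = -27/86 ≈ -0.313953
a = 11.5 - (-0.313953) * 12 = 1313/86 ≈ 15.267442

15.2674


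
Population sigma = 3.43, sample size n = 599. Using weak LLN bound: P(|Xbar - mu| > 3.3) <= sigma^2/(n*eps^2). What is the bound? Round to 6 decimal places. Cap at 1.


bound = min(1, sigma^2/(n*eps^2))
sigma^2 = 3.43^2 = 11.7649
n*eps^2 = 599 * 3.3^2 = 599 * 10.89 = 6523.11
sigma^2/(n*eps^2) = 11.7649 / 6523.11 ≈ 0.00180357

0.001804


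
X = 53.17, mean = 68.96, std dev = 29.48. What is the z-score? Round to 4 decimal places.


z = (X - mu) / sigma
X - mu = 53.17 - 68.96 = -15.79
z = -15.79 / 29.48 = -1579/2948 ≈ -0.535617

-0.5356


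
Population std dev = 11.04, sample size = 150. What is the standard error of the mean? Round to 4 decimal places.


SE = sigma / sqrt(n)
sqrt(150) ≈ 12.247449
SE = 11.04 / 12.247449 ≈ 0.901412

0.9014


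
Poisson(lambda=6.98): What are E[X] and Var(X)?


E[X] = Var(X) = lambda = 6.98

6.98, 6.98


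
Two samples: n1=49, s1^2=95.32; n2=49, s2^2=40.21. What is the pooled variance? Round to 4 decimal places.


sp^2 = ((n1-1)*s1^2 + (n2-1)*s2^2)/(n1+n2-2)
(n1-1)*s1^2 = 48 * 95.32 = 4575.36
(n2-1)*s2^2 = 48 * 40.21 = 1930.08
numerator = 4575.36 + 1930.08 = 6505.44
n1+n2-2 = 96
sp^2 = 6505.44 / 96 = 67.765

67.7650


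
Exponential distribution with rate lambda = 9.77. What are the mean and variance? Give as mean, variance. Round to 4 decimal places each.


mean = 1/lam, var = 1/lam^2
mean = 1 / 9.77 = 100/977 ≈ 0.102354
lam^2 = 9.77^2 = 95.4529
var = 1 / 95.4529 ≈ 0.010476

0.1024, 0.0105


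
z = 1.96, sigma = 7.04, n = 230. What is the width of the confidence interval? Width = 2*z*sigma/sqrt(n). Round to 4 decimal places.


width = 2*z*sigma/sqrt(n)
2*z*sigma = 2 * 1.96 * 7.04 = 27.5968
sqrt(230) ≈ 15.165751
width = 27.5968 / 15.165751 ≈ 1.819679

1.8197


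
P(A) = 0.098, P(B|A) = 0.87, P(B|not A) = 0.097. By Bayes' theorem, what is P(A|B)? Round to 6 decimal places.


P(A|B) = P(B|A)*P(A) / P(B), P(B) = P(B|A)*P(A) + P(B|not A)*P(not A)
P(B|A)*P(A) = 0.87 * 0.098 = 0.08526
P(B|not A)*P(not A) = 0.097 * 0.902 = 0.087494
P(B) = 0.08526 + 0.087494 = 0.172754
P(A|B) = 0.08526 / 0.172754 ≈ 0.49353416

0.493534


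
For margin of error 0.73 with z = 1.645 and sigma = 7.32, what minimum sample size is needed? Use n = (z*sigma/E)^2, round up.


z*sigma/E = 1.645 * 7.32 / 0.73 = 60207/3650 ≈ 16.495068
(z*sigma/E)^2 ≈ 272.087285
round up: n = 273

273


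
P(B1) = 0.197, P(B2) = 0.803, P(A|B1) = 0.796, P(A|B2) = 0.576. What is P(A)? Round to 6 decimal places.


P(A) = P(A|B1)*P(B1) + P(A|B2)*P(B2)
P(A|B1)*P(B1) = 0.796 * 0.197 = 0.156812
P(A|B2)*P(B2) = 0.576 * 0.803 = 0.462528
P(A) = 0.156812 + 0.462528 = 0.61934

0.619340


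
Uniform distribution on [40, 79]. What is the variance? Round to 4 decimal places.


Var = (b-a)^2 / 12
(b-a)^2 = (79 - 40)^2 = 1521
Var = 1521/12 = 126.75

126.7500


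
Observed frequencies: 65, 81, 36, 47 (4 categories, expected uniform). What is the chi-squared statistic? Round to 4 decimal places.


chi2 = sum((O-E)^2/E), E = total/4
total = 229, E = 229/4 = 57.25
(65 - 57.25)^2 / 57.25 = 60.0625 / 57.25 = 961/916 ≈ 1.049127
(81 - 57.25)^2 / 57.25 = 564.0625 / 57.25 = 9025/916 ≈ 9.852620
(36 - 57.25)^2 / 57.25 = 451.5625 / 57.25 = 7225/916 ≈ 7.887555
(47 - 57.25)^2 / 57.25 = 105.0625 / 57.25 = 1681/916 ≈ 1.835153
chi2 = 4723/229 ≈ 20.624454

20.6245


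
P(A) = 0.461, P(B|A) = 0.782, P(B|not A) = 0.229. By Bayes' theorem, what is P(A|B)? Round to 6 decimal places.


P(A|B) = P(B|A)*P(A) / P(B), P(B) = P(B|A)*P(A) + P(B|not A)*P(not A)
P(B|A)*P(A) = 0.782 * 0.461 = 0.360502
P(B|not A)*P(not A) = 0.229 * 0.539 = 0.123431
P(B) = 0.360502 + 0.123431 = 0.483933
P(A|B) = 0.360502 / 0.483933 ≈ 0.74494197

0.744942


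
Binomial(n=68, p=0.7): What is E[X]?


E[X] = n*p = 68 * 0.7 = 47.6

47.6


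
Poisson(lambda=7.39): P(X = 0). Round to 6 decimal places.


P = e^(-lam) * lam^k / k!
e^(-7.39) ≈ 0.0006173960
lam^k = 7.39^0 = 1
k! = 0! = 1
P = 0.0006173960 * 1 / 1 ≈ 0.000617

0.000617


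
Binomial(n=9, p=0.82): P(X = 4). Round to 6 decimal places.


P = C(n,k) * p^k * (1-p)^(n-k)
C(9,4) = 126
p^k = 0.82^4 ≈ 0.4521218
(1-p)^(n-k) = 0.18^5 = 0.0001889568
P = 126 * 0.4521218 * 0.0001889568 ≈ 0.010764

0.010764


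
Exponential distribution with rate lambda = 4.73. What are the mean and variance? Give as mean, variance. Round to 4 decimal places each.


mean = 1/lam, var = 1/lam^2
mean = 1 / 4.73 = 100/473 ≈ 0.211416
lam^2 = 4.73^2 = 22.3729
var = 1 / 22.3729 ≈ 0.044697

0.2114, 0.0447


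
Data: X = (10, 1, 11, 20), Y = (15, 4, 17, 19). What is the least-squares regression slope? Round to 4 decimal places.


b = sum((xi-xbar)(yi-ybar)) / sum((xi-xbar)^2)
n = 4, xbar = 42/4 = 10.5, ybar = 55/4 = 13.75
Sxy = sum((xi-xbar)(yi-ybar)) = 143.5
Sxx = sum((xi-xbar)^2) = 181
b = Sxy / Sxx = 287/362 ≈ 0.792818

0.7928


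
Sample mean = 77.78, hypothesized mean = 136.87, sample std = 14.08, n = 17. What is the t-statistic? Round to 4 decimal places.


t = (xbar - mu0) / (s/sqrt(n))
xbar - mu0 = 77.78 - 136.87 = -59.09
sqrt(17) ≈ 4.12310563
s/sqrt(n) = 14.08 / 4.12310563 ≈ 3.41490160
t = -59.09 / 3.41490160 ≈ -17.303573

-17.3036


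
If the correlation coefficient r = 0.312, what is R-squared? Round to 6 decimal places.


R^2 = r^2 = (0.312)^2 = 0.097344

0.097344


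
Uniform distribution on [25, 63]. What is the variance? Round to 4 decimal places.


Var = (b-a)^2 / 12
(b-a)^2 = (63 - 25)^2 = 1444
Var = 1444/12 ≈ 120.333333

120.3333


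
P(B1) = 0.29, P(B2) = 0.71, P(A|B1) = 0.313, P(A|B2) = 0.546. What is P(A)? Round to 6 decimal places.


P(A) = P(A|B1)*P(B1) + P(A|B2)*P(B2)
P(A|B1)*P(B1) = 0.313 * 0.29 = 0.09077
P(A|B2)*P(B2) = 0.546 * 0.71 = 0.38766
P(A) = 0.09077 + 0.38766 = 0.47843

0.478430


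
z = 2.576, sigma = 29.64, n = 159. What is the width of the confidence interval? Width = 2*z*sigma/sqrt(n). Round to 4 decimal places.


width = 2*z*sigma/sqrt(n)
2*z*sigma = 2 * 2.576 * 29.64 = 152.70528
sqrt(159) ≈ 12.609520
width = 152.70528 / 12.609520 ≈ 12.110316

12.1103


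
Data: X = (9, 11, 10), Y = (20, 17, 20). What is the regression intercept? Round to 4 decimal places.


a = ybar - b*xbar, where b = sum((xi-xbar)(yi-ybar)) / sum((xi-xbar)^2)
n = 3, xbar = 30/3 = 10, ybar = 57/3 = 19
Sxy = sum((xi-xbar)(yi-ybar)) = -3
Sxx = sum((xi-xbar)^2) = 2
b = Sxy / Sxx = -1.5
a = 19 - (-1.5) * 10 = 34

34.0000


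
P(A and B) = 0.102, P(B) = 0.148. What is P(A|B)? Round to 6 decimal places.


P(A|B) = P(A and B) / P(B) = 0.102 / 0.148 = 51/74 ≈ 0.68918919

0.689189


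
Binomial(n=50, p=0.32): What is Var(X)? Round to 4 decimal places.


Var = n*p*(1-p) = 50 * 0.32 * 0.68 = 10.88

10.8800


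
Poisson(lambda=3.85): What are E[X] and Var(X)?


E[X] = Var(X) = lambda = 3.85

3.85, 3.85


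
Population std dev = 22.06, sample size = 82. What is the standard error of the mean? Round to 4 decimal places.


SE = sigma / sqrt(n)
sqrt(82) ≈ 9.055385
SE = 22.06 / 9.055385 ≈ 2.436119

2.4361


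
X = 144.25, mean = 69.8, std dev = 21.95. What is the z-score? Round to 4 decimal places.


z = (X - mu) / sigma
X - mu = 144.25 - 69.8 = 74.45
z = 74.45 / 21.95 = 1489/439 ≈ 3.391800

3.3918


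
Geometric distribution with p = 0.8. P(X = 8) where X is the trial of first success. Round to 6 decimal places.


P = (1-p)^(k-1) * p
(1-p)^(k-1) = 0.2^7 = 0.0000128
P = 0.0000128 * 0.8 = 0.00001024

0.000010


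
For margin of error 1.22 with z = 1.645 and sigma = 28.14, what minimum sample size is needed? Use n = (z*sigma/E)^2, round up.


z*sigma/E = 1.645 * 28.14 / 1.22 ≈ 37.942869
(z*sigma/E)^2 ≈ 1439.661297
round up: n = 1440

1440


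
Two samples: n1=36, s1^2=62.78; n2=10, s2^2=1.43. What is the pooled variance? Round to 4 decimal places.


sp^2 = ((n1-1)*s1^2 + (n2-1)*s2^2)/(n1+n2-2)
(n1-1)*s1^2 = 35 * 62.78 = 2197.3
(n2-1)*s2^2 = 9 * 1.43 = 12.87
numerator = 2197.3 + 12.87 = 2210.17
n1+n2-2 = 44
sp^2 = 2210.17 / 44 = 221017/4400 ≈ 50.231136

50.2311


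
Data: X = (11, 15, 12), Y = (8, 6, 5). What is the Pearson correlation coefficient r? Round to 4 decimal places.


r = sum((xi-xbar)(yi-ybar)) / sqrt(sum((xi-xbar)^2) * sum((yi-ybar)^2))
n = 3, xbar = 38/3 ≈ 12.666667, ybar = 19/3 ≈ 6.333333
Sxy = sum((xi-xbar)(yi-ybar)) = -8/3 ≈ -2.666667
Sxx = sum((xi-xbar)^2) = 26/3 ≈ 8.666667
Syy = sum((yi-ybar)^2) = 14/3 ≈ 4.666667
sqrt(Sxx*Syy) ≈ 6.359595
r = Sxy / sqrt(Sxx*Syy) = -2.666667 / 6.359595 ≈ -0.419314

-0.4193


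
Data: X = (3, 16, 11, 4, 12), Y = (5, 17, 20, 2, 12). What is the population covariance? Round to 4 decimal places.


Cov = (1/n)*sum((xi-xbar)(yi-ybar))
n = 5, xbar = 46/5 = 9.2, ybar = 56/5 = 11.2
sum((xi-xbar)(yi-ybar)) = 143.8
Cov = 143.8 / 5 = 28.76

28.7600


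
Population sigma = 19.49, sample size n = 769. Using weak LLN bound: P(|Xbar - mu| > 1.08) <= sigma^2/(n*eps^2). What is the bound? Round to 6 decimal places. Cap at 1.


bound = min(1, sigma^2/(n*eps^2))
sigma^2 = 19.49^2 = 379.8601
n*eps^2 = 769 * 1.08^2 = 769 * 1.1664 = 896.9616
sigma^2/(n*eps^2) = 379.8601 / 896.9616 ≈ 0.42349650

0.423497


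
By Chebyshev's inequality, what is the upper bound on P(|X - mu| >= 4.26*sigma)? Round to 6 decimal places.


P <= 1/k^2
k^2 = 4.26^2 = 18.1476
1/k^2 = 1 / 18.1476 ≈ 0.05510371

0.055104


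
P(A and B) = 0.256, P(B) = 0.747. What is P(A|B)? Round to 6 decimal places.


P(A|B) = P(A and B) / P(B) = 0.256 / 0.747 = 256/747 ≈ 0.34270415

0.342704


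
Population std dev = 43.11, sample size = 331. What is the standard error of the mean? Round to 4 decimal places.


SE = sigma / sqrt(n)
sqrt(331) ≈ 18.193405
SE = 43.11 / 18.193405 ≈ 2.369540

2.3695


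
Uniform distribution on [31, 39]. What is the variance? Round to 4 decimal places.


Var = (b-a)^2 / 12
(b-a)^2 = (39 - 31)^2 = 64
Var = 64/12 ≈ 5.333333

5.3333


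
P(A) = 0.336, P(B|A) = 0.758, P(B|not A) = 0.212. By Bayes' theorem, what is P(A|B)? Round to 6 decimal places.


P(A|B) = P(B|A)*P(A) / P(B), P(B) = P(B|A)*P(A) + P(B|not A)*P(not A)
P(B|A)*P(A) = 0.758 * 0.336 = 0.254688
P(B|not A)*P(not A) = 0.212 * 0.664 = 0.140768
P(B) = 0.254688 + 0.140768 = 0.395456
P(A|B) = 0.254688 / 0.395456 ≈ 0.64403625

0.644036


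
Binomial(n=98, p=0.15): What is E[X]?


E[X] = n*p = 98 * 0.15 = 14.7

14.7


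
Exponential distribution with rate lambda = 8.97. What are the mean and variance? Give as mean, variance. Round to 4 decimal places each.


mean = 1/lam, var = 1/lam^2
mean = 1 / 8.97 = 100/897 ≈ 0.111483
lam^2 = 8.97^2 = 80.4609
var = 1 / 80.4609 ≈ 0.012428

0.1115, 0.0124


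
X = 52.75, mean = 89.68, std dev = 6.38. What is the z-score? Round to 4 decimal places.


z = (X - mu) / sigma
X - mu = 52.75 - 89.68 = -36.93
z = -36.93 / 6.38 = -3693/638 ≈ -5.788401

-5.7884


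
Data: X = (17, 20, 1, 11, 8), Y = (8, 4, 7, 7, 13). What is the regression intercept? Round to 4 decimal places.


a = ybar - b*xbar, where b = sum((xi-xbar)(yi-ybar)) / sum((xi-xbar)^2)
n = 5, xbar = 57/5 = 11.4, ybar = 39/5 = 7.8
Sxy = sum((xi-xbar)(yi-ybar)) = -40.6
Sxx = sum((xi-xbar)^2) = 225.2
b = Sxy / Sxx = -203/1126 ≈ -0.180284
a = 7.8 - (-0.180284) * 11.4 = 11097/1126 ≈ 9.855240

9.8552


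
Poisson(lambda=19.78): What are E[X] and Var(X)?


E[X] = Var(X) = lambda = 19.78

19.78, 19.78


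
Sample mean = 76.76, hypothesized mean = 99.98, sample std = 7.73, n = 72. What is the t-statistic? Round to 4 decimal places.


t = (xbar - mu0) / (s/sqrt(n))
xbar - mu0 = 76.76 - 99.98 = -23.22
sqrt(72) ≈ 8.48528137
s/sqrt(n) = 7.73 / 8.48528137 ≈ 0.91098924
t = -23.22 / 0.91098924 ≈ -25.488775

-25.4888


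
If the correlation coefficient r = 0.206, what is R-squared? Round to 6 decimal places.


R^2 = r^2 = (0.206)^2 = 0.042436

0.042436


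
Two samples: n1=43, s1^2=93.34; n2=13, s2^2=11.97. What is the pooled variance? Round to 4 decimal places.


sp^2 = ((n1-1)*s1^2 + (n2-1)*s2^2)/(n1+n2-2)
(n1-1)*s1^2 = 42 * 93.34 = 3920.28
(n2-1)*s2^2 = 12 * 11.97 = 143.64
numerator = 3920.28 + 143.64 = 4063.92
n1+n2-2 = 54
sp^2 = 4063.92 / 54 = 16933/225 ≈ 75.257778

75.2578


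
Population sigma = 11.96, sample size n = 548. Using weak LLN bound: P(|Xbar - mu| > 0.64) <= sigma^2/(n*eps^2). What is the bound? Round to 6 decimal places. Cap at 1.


bound = min(1, sigma^2/(n*eps^2))
sigma^2 = 11.96^2 = 143.0416
n*eps^2 = 548 * 0.64^2 = 548 * 0.4096 = 224.4608
sigma^2/(n*eps^2) = 143.0416 / 224.4608 ≈ 0.63726762

0.637268


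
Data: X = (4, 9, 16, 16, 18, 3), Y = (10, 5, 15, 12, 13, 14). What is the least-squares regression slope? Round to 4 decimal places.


b = sum((xi-xbar)(yi-ybar)) / sum((xi-xbar)^2)
n = 6, xbar = 66/6 = 11, ybar = 69/6 = 11.5
Sxy = sum((xi-xbar)(yi-ybar)) = 34
Sxx = sum((xi-xbar)^2) = 216
b = Sxy / Sxx = 17/108 ≈ 0.157407

0.1574


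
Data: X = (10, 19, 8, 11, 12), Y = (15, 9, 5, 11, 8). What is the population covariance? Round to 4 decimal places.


Cov = (1/n)*sum((xi-xbar)(yi-ybar))
n = 5, xbar = 60/5 = 12, ybar = 48/5 = 9.6
sum((xi-xbar)(yi-ybar)) = 2
Cov = 2 / 5 = 0.4

0.4000


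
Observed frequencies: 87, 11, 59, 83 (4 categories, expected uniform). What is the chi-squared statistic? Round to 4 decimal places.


chi2 = sum((O-E)^2/E), E = total/4
total = 240, E = 240/4 = 60
(87 - 60)^2 / 60 = 729 / 60 = 12.15
(11 - 60)^2 / 60 = 2401 / 60 = 2401/60 ≈ 40.016667
(59 - 60)^2 / 60 = 1 / 60 = 1/60 ≈ 0.016667
(83 - 60)^2 / 60 = 529 / 60 = 529/60 ≈ 8.816667
chi2 = 61

61.0000


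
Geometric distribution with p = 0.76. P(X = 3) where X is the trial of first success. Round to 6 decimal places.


P = (1-p)^(k-1) * p
(1-p)^(k-1) = 0.24^2 = 0.0576
P = 0.0576 * 0.76 = 0.043776

0.043776


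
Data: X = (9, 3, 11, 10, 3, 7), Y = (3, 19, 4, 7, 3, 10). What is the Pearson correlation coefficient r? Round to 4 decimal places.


r = sum((xi-xbar)(yi-ybar)) / sqrt(sum((xi-xbar)^2) * sum((yi-ybar)^2))
n = 6, xbar = 43/6 ≈ 7.166667, ybar = 46/6 = 23/3 ≈ 7.666667
Sxy = sum((xi-xbar)(yi-ybar)) = -158/3 ≈ -52.666667
Sxx = sum((xi-xbar)^2) = 365/6 ≈ 60.833333
Syy = sum((yi-ybar)^2) = 574/3 ≈ 191.333333
sqrt(Sxx*Syy) ≈ 107.886257
r = Sxy / sqrt(Sxx*Syy) = -52.666667 / 107.886257 ≈ -0.488168

-0.4882


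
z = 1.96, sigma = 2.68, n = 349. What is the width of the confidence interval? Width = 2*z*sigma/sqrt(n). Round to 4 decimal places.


width = 2*z*sigma/sqrt(n)
2*z*sigma = 2 * 1.96 * 2.68 = 10.5056
sqrt(349) ≈ 18.681542
width = 10.5056 / 18.681542 ≈ 0.562352

0.5624


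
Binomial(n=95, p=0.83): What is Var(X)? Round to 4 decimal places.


Var = n*p*(1-p) = 95 * 0.83 * 0.17 = 13.4045

13.4045


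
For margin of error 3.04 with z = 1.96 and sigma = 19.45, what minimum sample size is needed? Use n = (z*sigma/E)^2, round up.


z*sigma/E = 1.96 * 19.45 / 3.04 = 19061/1520 ≈ 12.540132
(z*sigma/E)^2 ≈ 157.254900
round up: n = 158

158


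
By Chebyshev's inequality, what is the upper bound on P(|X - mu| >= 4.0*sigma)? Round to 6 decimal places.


P <= 1/k^2
k^2 = 4.0^2 = 16
1/k^2 = 1 / 16 = 0.0625

0.062500


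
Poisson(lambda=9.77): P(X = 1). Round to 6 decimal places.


P = e^(-lam) * lam^k / k!
e^(-9.77) ≈ 0.00005714035
lam^k = 9.77^1 = 9.77
k! = 1! = 1
P = 0.00005714035 * 9.77 / 1 ≈ 0.000558

0.000558


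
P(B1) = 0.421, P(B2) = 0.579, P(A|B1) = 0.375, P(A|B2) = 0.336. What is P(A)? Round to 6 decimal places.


P(A) = P(A|B1)*P(B1) + P(A|B2)*P(B2)
P(A|B1)*P(B1) = 0.375 * 0.421 = 0.157875
P(A|B2)*P(B2) = 0.336 * 0.579 = 0.194544
P(A) = 0.157875 + 0.194544 = 0.352419

0.352419


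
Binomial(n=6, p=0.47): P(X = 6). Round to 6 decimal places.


P = C(n,k) * p^k * (1-p)^(n-k)
C(6,6) = 1
p^k = 0.47^6 ≈ 0.01077922
(1-p)^(n-k) = 0.53^0 = 1
P = 1 * 0.01077922 * 1 ≈ 0.010779

0.010779


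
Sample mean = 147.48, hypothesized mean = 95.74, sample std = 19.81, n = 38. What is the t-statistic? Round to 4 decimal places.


t = (xbar - mu0) / (s/sqrt(n))
xbar - mu0 = 147.48 - 95.74 = 51.74
sqrt(38) ≈ 6.16441400
s/sqrt(n) = 19.81 / 6.16441400 ≈ 3.21360635
t = 51.74 / 3.21360635 ≈ 16.100292

16.1003


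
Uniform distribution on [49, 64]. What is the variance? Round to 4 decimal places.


Var = (b-a)^2 / 12
(b-a)^2 = (64 - 49)^2 = 225
Var = 225/12 = 18.75

18.7500


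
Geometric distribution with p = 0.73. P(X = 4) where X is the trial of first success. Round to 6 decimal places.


P = (1-p)^(k-1) * p
(1-p)^(k-1) = 0.27^3 = 0.019683
P = 0.019683 * 0.73 = 0.01436859

0.014369


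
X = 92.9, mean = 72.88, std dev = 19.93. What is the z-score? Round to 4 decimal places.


z = (X - mu) / sigma
X - mu = 92.9 - 72.88 = 20.02
z = 20.02 / 19.93 = 2002/1993 ≈ 1.004516

1.0045


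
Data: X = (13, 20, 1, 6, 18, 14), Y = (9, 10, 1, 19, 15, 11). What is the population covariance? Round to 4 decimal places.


Cov = (1/n)*sum((xi-xbar)(yi-ybar))
n = 6, xbar = 72/6 = 12, ybar = 65/6 ≈ 10.833333
sum((xi-xbar)(yi-ybar)) = 76
Cov = 76 / 6 = 38/3 ≈ 12.666667

12.6667


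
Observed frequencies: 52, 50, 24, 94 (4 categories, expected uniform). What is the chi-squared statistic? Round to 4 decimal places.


chi2 = sum((O-E)^2/E), E = total/4
total = 220, E = 220/4 = 55
(52 - 55)^2 / 55 = 9 / 55 = 9/55 ≈ 0.163636
(50 - 55)^2 / 55 = 25 / 55 = 5/11 ≈ 0.454545
(24 - 55)^2 / 55 = 961 / 55 = 961/55 ≈ 17.472727
(94 - 55)^2 / 55 = 1521 / 55 = 1521/55 ≈ 27.654545
chi2 = 2516/55 ≈ 45.745455

45.7455


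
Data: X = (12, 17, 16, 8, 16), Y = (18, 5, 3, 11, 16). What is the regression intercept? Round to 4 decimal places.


a = ybar - b*xbar, where b = sum((xi-xbar)(yi-ybar)) / sum((xi-xbar)^2)
n = 5, xbar = 69/5 = 13.8, ybar = 53/5 = 10.6
Sxy = sum((xi-xbar)(yi-ybar)) = -38.4
Sxx = sum((xi-xbar)^2) = 56.8
b = Sxy / Sxx = -48/71 ≈ -0.676056
a = 10.6 - (-0.676056) * 13.8 = 1415/71 ≈ 19.929577

19.9296


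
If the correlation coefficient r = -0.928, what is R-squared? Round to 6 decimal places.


R^2 = r^2 = (-0.928)^2 = 0.861184

0.861184


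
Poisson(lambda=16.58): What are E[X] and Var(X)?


E[X] = Var(X) = lambda = 16.58

16.58, 16.58


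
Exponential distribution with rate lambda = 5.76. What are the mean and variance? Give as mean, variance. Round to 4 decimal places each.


mean = 1/lam, var = 1/lam^2
mean = 1 / 5.76 = 25/144 ≈ 0.173611
lam^2 = 5.76^2 = 33.1776
var = 1 / 33.1776 ≈ 0.030141

0.1736, 0.0301


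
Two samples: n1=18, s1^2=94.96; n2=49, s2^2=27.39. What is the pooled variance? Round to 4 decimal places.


sp^2 = ((n1-1)*s1^2 + (n2-1)*s2^2)/(n1+n2-2)
(n1-1)*s1^2 = 17 * 94.96 = 1614.32
(n2-1)*s2^2 = 48 * 27.39 = 1314.72
numerator = 1614.32 + 1314.72 = 2929.04
n1+n2-2 = 65
sp^2 = 2929.04 / 65 = 73226/1625 ≈ 45.062154

45.0622


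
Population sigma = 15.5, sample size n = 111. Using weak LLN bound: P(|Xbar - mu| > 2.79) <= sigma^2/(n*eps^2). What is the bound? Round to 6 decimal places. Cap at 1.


bound = min(1, sigma^2/(n*eps^2))
sigma^2 = 15.5^2 = 240.25
n*eps^2 = 111 * 2.79^2 = 111 * 7.7841 = 864.0351
sigma^2/(n*eps^2) = 240.25 / 864.0351 = 2500/8991 ≈ 0.27805583

0.278056


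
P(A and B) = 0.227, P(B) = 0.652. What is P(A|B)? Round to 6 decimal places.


P(A|B) = P(A and B) / P(B) = 0.227 / 0.652 = 227/652 ≈ 0.34815951

0.348160


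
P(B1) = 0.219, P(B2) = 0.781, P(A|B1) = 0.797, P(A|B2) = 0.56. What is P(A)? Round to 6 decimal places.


P(A) = P(A|B1)*P(B1) + P(A|B2)*P(B2)
P(A|B1)*P(B1) = 0.797 * 0.219 = 0.174543
P(A|B2)*P(B2) = 0.56 * 0.781 = 0.43736
P(A) = 0.174543 + 0.43736 = 0.611903

0.611903
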